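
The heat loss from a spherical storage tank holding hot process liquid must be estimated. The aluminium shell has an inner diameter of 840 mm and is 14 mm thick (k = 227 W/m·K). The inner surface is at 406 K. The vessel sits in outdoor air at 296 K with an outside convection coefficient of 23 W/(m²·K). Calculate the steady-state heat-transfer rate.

Radial (spherical) resistances in series:
R_aluminium shell = (1/0.42 − 1/0.434)/(4π×227) = 2.692×10^-5 K/W
R_outer film = 1/(h·4πr_o²) = 1/(23×4π×0.434²) = 0.01837 K/W
R_total = 0.0184 K/W
Q = ΔT/R_total = 110/0.0184

Q ≈ 5980 W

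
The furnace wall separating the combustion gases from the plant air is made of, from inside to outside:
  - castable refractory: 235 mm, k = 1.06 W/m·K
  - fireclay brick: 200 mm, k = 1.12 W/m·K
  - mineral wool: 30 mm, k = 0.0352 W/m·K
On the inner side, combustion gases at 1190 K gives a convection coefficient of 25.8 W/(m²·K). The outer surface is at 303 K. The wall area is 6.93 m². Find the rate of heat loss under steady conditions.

Using the resistance-network approach (series):
R_inner film = 1/(h_i·A) = 1/(25.8×6.93) = 0.005593 K/W
R_castable refractory = L/(kA) = 0.235/(1.06×6.93) = 0.03199 K/W
R_fireclay brick = L/(kA) = 0.2/(1.12×6.93) = 0.02577 K/W
R_mineral wool = L/(kA) = 0.03/(0.0352×6.93) = 0.123 K/W
R_total = 0.1863 K/W
Q = ΔT / R_total = 887 / 0.1863

Q ≈ 4760 W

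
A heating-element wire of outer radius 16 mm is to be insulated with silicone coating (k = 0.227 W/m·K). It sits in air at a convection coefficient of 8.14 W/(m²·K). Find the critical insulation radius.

For a cylinder r_cr = k/h = 0.227/8.14
r_cr = 27.9 mm; since the bare radius (16 mm) is below r_cr, adding a thin layer of insulation will *increase* heat loss.

r_cr ≈ 27.9 mm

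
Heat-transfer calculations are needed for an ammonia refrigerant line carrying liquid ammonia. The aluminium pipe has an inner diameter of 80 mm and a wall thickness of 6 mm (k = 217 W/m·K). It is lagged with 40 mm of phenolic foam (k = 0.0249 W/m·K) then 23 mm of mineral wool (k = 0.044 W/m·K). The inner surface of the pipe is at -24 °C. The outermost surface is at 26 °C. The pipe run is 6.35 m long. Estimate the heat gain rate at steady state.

Q ≈ 65.4 W

Treating each annulus and film as a series resistance:
R_aluminium pipe wall = ln(46/40)/(2π×217×6.35) = 1.614×10^-5 K/W
R_phenolic foam = ln(86/46)/(2π×0.0249×6.35) = 0.6298 K/W
R_mineral wool = ln(109/86)/(2π×0.044×6.35) = 0.135 K/W
R_total = 0.7648 K/W
Q = ΔT/R_total = 50/0.7648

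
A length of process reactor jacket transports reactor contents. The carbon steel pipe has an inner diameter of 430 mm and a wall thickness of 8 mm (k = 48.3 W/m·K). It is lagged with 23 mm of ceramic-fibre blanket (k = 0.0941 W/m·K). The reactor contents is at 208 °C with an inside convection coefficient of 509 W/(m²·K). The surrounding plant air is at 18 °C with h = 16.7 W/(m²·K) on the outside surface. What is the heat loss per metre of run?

Treating each annulus and film as a series resistance:
R_inner film = 1/(h_i·2πr₁L) = 1/(509×2π×0.215×1) = 0.001454 K/W
R_carbon steel pipe wall = ln(223/215)/(2π×48.3×1) = 1.204×10^-4 K/W
R_ceramic-fibre blanket = ln(246/223)/(2π×0.0941×1) = 0.166 K/W
R_outer film = 1/(h_o·2πr_oL) = 1/(16.7×2π×0.246×1) = 0.03874 K/W
R_total = 0.2063 K/W
Q = ΔT/R_total = 190/0.2063

q′ ≈ 921 W/m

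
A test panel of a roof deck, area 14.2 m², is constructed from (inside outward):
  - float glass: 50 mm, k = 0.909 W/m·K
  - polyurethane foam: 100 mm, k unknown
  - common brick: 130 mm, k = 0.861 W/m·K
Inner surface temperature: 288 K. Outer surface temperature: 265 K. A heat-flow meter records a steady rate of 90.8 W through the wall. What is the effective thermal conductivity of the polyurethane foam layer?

Using the resistance-network approach (series):
R_float glass = L/(kA) = 0.05/(0.909×14.2) = 0.003874 K/W
R_common brick = L/(kA) = 0.13/(0.861×14.2) = 0.01063 K/W
Sum of known resistances R_other = 0.01451 K/W
Total R = ΔT/Q = 23/90.8 = 0.2533 K/W
R_polyurethane foam = R_total − R_other = 0.2388 K/W
k = L/(R·A) = 0.1/(0.2388×14.2)

k ≈ 0.0295 W/(m·K)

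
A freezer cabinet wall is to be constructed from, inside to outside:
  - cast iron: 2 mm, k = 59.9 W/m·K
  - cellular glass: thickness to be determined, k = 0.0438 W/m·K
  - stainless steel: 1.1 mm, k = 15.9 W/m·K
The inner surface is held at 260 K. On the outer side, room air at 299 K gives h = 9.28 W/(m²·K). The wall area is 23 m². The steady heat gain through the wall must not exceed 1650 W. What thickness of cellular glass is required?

Treating each layer as a thermal resistance in series:
R_cast iron = L/(kA) = 0.002/(59.9×23) = 1.452×10^-6 K/W
R_stainless steel = L/(kA) = 0.0011/(15.9×23) = 3.008×10^-6 K/W
R_outer film = 1/(h_o·A) = 1/(9.28×23) = 0.004685 K/W
Sum of the known resistances R_other = 0.00469 K/W
Required total resistance R_tot = ΔT/Q_allow = 39/1650 = 0.02364 K/W
R_cellular glass = R_tot − R_other = 0.01895 K/W
L = R·k·A = 0.01895×0.0438×23

L ≈ 19.1 mm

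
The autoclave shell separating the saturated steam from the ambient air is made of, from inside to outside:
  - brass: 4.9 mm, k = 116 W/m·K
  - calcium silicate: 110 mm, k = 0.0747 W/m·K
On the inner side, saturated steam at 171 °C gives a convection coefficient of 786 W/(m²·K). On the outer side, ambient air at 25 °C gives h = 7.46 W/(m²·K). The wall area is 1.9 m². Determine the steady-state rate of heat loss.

Q ≈ 173 W

Treating each layer as a thermal resistance in series:
R_inner film = 1/(h_i·A) = 1/(786×1.9) = 6.696×10^-4 K/W
R_brass = L/(kA) = 0.0049/(116×1.9) = 2.223×10^-5 K/W
R_calcium silicate = L/(kA) = 0.11/(0.0747×1.9) = 0.775 K/W
R_outer film = 1/(h_o·A) = 1/(7.46×1.9) = 0.07055 K/W
R_total = 0.8463 K/W
Q = ΔT / R_total = 146 / 0.8463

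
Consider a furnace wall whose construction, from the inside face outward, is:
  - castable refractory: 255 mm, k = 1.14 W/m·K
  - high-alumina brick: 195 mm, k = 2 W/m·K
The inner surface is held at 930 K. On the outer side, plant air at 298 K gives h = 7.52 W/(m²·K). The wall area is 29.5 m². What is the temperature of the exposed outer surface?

Treating each layer as a thermal resistance in series:
R_castable refractory = L/(kA) = 0.255/(1.14×29.5) = 0.007583 K/W
R_high-alumina brick = L/(kA) = 0.195/(2×29.5) = 0.003305 K/W
R_outer film = 1/(h_o·A) = 1/(7.52×29.5) = 0.004508 K/W
R_total = 0.0154 K/W;  Q = ΔT/R_total = 632/0.0154 = 41050 W
T_interface = T_inner − Q·ΣR(inner→interface) = 930 − 41100×0.01089

T ≈ 483 K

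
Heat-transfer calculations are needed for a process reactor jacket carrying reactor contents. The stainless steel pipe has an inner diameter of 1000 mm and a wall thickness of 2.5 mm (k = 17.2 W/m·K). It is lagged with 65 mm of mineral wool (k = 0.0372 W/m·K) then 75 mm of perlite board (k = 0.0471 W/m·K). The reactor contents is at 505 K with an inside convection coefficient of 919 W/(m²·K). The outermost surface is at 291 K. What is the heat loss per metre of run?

For a radial system each layer contributes R = ln(r_out/r_in)/(2πkL); films add R = 1/(hA).
R_inner film = 1/(h_i·2πr₁L) = 1/(919×2π×0.5×1) = 3.464×10^-4 K/W
R_stainless steel pipe wall = ln(502.5/500)/(2π×17.2×1) = 4.615×10^-5 K/W
R_mineral wool = ln(567.5/502.5)/(2π×0.0372×1) = 0.5204 K/W
R_perlite board = ln(642.5/567.5)/(2π×0.0471×1) = 0.4194 K/W
R_total = 0.9403 K/W
Q = ΔT/R_total = 214/0.9403

q′ ≈ 228 W/m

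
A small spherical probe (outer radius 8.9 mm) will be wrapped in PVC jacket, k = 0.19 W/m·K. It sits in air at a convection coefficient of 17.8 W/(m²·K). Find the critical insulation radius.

r_cr ≈ 21.3 mm

For a sphere r_cr = 2k/h = 2×0.19/17.8
r_cr = 21.3 mm; since the bare radius (8.9 mm) is below r_cr, adding a thin layer of insulation will *increase* heat loss.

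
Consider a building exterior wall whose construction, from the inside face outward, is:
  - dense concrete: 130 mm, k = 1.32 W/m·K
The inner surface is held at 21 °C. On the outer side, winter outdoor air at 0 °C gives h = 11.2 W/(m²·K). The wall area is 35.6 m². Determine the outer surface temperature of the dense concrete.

T ≈ 9.99 °C

Treating each layer as a thermal resistance in series:
R_dense concrete = L/(kA) = 0.13/(1.32×35.6) = 0.002766 K/W
R_outer film = 1/(h_o·A) = 1/(11.2×35.6) = 0.002508 K/W
R_total = 0.005274 K/W;  Q = ΔT/R_total = 21/0.005274 = 3981 W
T_interface = T_inner − Q·ΣR(inner→interface) = 21 − 3980×0.002766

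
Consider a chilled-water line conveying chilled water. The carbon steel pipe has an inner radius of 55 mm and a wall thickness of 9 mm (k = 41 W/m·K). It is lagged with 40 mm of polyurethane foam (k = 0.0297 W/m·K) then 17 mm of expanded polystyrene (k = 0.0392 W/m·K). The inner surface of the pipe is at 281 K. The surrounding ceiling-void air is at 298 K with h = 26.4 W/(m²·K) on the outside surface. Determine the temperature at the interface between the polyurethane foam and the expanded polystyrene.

For a radial system each layer contributes R = ln(r_out/r_in)/(2πkL); films add R = 1/(hA).
R_carbon steel pipe wall = ln(64/55)/(2π×41×1) = 5.883×10^-4 K/W
R_polyurethane foam = ln(104/64)/(2π×0.0297×1) = 2.602 K/W
R_expanded polystyrene = ln(121/104)/(2π×0.0392×1) = 0.6147 K/W
R_outer film = 1/(h_o·2πr_oL) = 1/(26.4×2π×0.121×1) = 0.04982 K/W
R_total = 3.267 K/W
Q = ΔT/R_total = 17/3.267
Q = 5.2 W/m
T_interface = T_inner + Q·ΣR(inner→interface) = 281 + 5.2×2.602

T ≈ 295 K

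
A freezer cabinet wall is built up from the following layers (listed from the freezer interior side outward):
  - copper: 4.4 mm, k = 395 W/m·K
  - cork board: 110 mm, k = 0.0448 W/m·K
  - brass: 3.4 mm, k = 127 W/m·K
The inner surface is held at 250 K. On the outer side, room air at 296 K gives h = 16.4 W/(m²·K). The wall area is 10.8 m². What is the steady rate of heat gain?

Using the resistance-network approach (series):
R_copper = L/(kA) = 0.0044/(395×10.8) = 1.031×10^-6 K/W
R_cork board = L/(kA) = 0.11/(0.0448×10.8) = 0.2273 K/W
R_brass = L/(kA) = 0.0034/(127×10.8) = 2.479×10^-6 K/W
R_outer film = 1/(h_o·A) = 1/(16.4×10.8) = 0.005646 K/W
R_total = 0.233 K/W
Q = ΔT / R_total = 46 / 0.233

Q ≈ 197 W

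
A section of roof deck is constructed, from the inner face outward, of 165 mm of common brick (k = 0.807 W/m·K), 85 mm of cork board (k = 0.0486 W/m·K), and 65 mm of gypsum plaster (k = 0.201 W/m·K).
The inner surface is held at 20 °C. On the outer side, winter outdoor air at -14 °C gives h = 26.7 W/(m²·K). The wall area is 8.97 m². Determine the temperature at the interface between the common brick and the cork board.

Model the wall as resistances in series:
R_common brick = L/(kA) = 0.165/(0.807×8.97) = 0.02279 K/W
R_cork board = L/(kA) = 0.085/(0.0486×8.97) = 0.195 K/W
R_gypsum plaster = L/(kA) = 0.065/(0.201×8.97) = 0.03605 K/W
R_outer film = 1/(h_o·A) = 1/(26.7×8.97) = 0.004175 K/W
R_total = 0.258 K/W;  Q = ΔT/R_total = 34/0.258 = 131.8 W
T_interface = T_inner − Q·ΣR(inner→interface) = 20 − 132×0.02279

T ≈ 17 °C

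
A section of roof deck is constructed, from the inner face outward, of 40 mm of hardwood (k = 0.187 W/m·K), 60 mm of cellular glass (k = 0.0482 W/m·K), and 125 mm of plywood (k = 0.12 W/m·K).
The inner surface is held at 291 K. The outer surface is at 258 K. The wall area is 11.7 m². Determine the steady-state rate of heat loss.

Model the wall as resistances in series:
R_hardwood = L/(kA) = 0.04/(0.187×11.7) = 0.01828 K/W
R_cellular glass = L/(kA) = 0.06/(0.0482×11.7) = 0.1064 K/W
R_plywood = L/(kA) = 0.125/(0.12×11.7) = 0.08903 K/W
R_total = 0.2137 K/W
Q = ΔT / R_total = 33 / 0.2137

Q ≈ 154 W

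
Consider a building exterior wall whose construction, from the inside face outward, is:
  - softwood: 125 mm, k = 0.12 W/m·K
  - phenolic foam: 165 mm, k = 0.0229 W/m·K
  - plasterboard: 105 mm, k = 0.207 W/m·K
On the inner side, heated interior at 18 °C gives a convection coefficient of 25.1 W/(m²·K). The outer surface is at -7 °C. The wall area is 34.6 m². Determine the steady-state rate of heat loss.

Series thermal resistances:
R_inner film = 1/(h_i·A) = 1/(25.1×34.6) = 0.001151 K/W
R_softwood = L/(kA) = 0.125/(0.12×34.6) = 0.03011 K/W
R_phenolic foam = L/(kA) = 0.165/(0.0229×34.6) = 0.2082 K/W
R_plasterboard = L/(kA) = 0.105/(0.207×34.6) = 0.01466 K/W
R_total = 0.2542 K/W
Q = ΔT / R_total = 25 / 0.2542

Q ≈ 98.4 W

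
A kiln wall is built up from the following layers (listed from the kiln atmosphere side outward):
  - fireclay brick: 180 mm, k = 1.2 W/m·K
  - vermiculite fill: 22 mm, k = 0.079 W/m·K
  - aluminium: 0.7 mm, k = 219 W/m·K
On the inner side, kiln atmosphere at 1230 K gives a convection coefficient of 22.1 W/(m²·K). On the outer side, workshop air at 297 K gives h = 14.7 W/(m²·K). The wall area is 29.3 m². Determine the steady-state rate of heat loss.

Q ≈ 50500 W

Thermal resistances in series:
R_inner film = 1/(h_i·A) = 1/(22.1×29.3) = 0.001544 K/W
R_fireclay brick = L/(kA) = 0.18/(1.2×29.3) = 0.005119 K/W
R_vermiculite fill = L/(kA) = 0.022/(0.079×29.3) = 0.009504 K/W
R_aluminium = L/(kA) = 0.0007/(219×29.3) = 1.091×10^-7 K/W
R_outer film = 1/(h_o·A) = 1/(14.7×29.3) = 0.002322 K/W
R_total = 0.01849 K/W
Q = ΔT / R_total = 933 / 0.01849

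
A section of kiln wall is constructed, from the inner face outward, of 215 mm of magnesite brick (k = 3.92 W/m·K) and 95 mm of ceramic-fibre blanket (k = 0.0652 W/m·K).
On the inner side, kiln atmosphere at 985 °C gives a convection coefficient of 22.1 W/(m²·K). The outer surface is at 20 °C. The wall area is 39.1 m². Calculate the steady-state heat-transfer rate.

Q ≈ 24200 W

Treating each layer as a thermal resistance in series:
R_inner film = 1/(h_i·A) = 1/(22.1×39.1) = 0.001157 K/W
R_magnesite brick = L/(kA) = 0.215/(3.92×39.1) = 0.001403 K/W
R_ceramic-fibre blanket = L/(kA) = 0.095/(0.0652×39.1) = 0.03726 K/W
R_total = 0.03982 K/W
Q = ΔT / R_total = 965 / 0.03982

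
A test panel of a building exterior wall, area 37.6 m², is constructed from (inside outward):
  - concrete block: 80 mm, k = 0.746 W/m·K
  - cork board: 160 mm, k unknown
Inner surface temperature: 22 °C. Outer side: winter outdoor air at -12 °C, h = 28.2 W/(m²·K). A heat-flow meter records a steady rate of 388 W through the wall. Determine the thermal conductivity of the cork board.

k ≈ 0.0508 W/(m·K)

Treating each layer as a thermal resistance in series:
R_concrete block = L/(kA) = 0.08/(0.746×37.6) = 0.002852 K/W
R_outer film = 1/(h_o·A) = 1/(28.2×37.6) = 9.431×10^-4 K/W
Sum of known resistances R_other = 0.003795 K/W
Total R = ΔT/Q = 34/388 = 0.08763 K/W
R_cork board = R_total − R_other = 0.08383 K/W
k = L/(R·A) = 0.16/(0.08383×37.6)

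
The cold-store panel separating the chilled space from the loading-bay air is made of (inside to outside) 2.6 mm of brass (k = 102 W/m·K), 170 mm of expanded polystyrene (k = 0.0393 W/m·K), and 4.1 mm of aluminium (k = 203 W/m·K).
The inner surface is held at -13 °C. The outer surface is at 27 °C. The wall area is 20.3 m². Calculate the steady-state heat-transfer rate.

Q ≈ 188 W

Using the resistance-network approach (series):
R_brass = L/(kA) = 0.0026/(102×20.3) = 1.256×10^-6 K/W
R_expanded polystyrene = L/(kA) = 0.17/(0.0393×20.3) = 0.2131 K/W
R_aluminium = L/(kA) = 0.0041/(203×20.3) = 9.949×10^-7 K/W
R_total = 0.2131 K/W
Q = ΔT / R_total = 40 / 0.2131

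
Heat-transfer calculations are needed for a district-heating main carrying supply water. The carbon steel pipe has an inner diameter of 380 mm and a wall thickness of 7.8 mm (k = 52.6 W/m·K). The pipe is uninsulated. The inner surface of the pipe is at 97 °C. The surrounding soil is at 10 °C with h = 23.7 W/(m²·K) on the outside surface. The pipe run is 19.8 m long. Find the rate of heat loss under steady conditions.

Treating each annulus and film as a series resistance:
R_carbon steel pipe wall = ln(197.8/190)/(2π×52.6×19.8) = 6.148×10^-6 K/W
R_outer film = 1/(h_o·2πr_oL) = 1/(23.7×2π×0.1978×19.8) = 0.001715 K/W
R_total = 0.001721 K/W
Q = ΔT/R_total = 87/0.001721

Q ≈ 50600 W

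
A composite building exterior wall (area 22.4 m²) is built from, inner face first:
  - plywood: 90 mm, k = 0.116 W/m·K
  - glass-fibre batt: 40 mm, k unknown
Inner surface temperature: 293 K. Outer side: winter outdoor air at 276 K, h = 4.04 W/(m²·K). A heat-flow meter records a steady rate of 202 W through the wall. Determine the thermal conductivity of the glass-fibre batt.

k ≈ 0.0464 W/(m·K)

Thermal resistances in series:
R_plywood = L/(kA) = 0.09/(0.116×22.4) = 0.03464 K/W
R_outer film = 1/(h_o·A) = 1/(4.04×22.4) = 0.01105 K/W
Sum of known resistances R_other = 0.04569 K/W
Total R = ΔT/Q = 17/202 = 0.08416 K/W
R_glass-fibre batt = R_total − R_other = 0.03847 K/W
k = L/(R·A) = 0.04/(0.03847×22.4)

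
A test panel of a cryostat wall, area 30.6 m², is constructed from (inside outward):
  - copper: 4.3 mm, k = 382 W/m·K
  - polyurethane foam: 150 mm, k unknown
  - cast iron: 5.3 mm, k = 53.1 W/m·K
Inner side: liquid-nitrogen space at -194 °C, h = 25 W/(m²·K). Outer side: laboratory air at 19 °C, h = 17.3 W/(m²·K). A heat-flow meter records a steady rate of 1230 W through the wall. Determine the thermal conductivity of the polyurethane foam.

k ≈ 0.0288 W/(m·K)

Using the resistance-network approach (series):
R_inner film = 1/(h_i·A) = 1/(25×30.6) = 0.001307 K/W
R_copper = L/(kA) = 0.0043/(382×30.6) = 3.679×10^-7 K/W
R_cast iron = L/(kA) = 0.0053/(53.1×30.6) = 3.262×10^-6 K/W
R_outer film = 1/(h_o·A) = 1/(17.3×30.6) = 0.001889 K/W
Sum of known resistances R_other = 0.0032 K/W
Total R = ΔT/Q = 213/1230 = 0.1732 K/W
R_polyurethane foam = R_total − R_other = 0.17 K/W
k = L/(R·A) = 0.15/(0.17×30.6)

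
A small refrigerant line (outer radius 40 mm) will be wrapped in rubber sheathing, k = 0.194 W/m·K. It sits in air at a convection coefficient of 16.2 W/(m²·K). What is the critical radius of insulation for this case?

r_cr ≈ 12 mm

For a cylinder r_cr = k/h = 0.194/16.2
r_cr = 12 mm; since the bare radius (40 mm) is above r_cr, any added insulation will reduce heat loss.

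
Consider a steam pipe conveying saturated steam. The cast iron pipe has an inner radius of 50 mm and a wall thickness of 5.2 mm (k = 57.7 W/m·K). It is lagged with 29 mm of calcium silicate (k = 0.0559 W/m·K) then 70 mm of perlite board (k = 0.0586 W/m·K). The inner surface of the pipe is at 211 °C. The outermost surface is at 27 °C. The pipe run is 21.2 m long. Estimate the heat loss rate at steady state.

For a radial system each layer contributes R = ln(r_out/r_in)/(2πkL); films add R = 1/(hA).
R_cast iron pipe wall = ln(55.2/50)/(2π×57.7×21.2) = 1.287×10^-5 K/W
R_calcium silicate = ln(84.2/55.2)/(2π×0.0559×21.2) = 0.05671 K/W
R_perlite board = ln(154.2/84.2)/(2π×0.0586×21.2) = 0.07751 K/W
R_total = 0.1342 K/W
Q = ΔT/R_total = 184/0.1342

Q ≈ 1370 W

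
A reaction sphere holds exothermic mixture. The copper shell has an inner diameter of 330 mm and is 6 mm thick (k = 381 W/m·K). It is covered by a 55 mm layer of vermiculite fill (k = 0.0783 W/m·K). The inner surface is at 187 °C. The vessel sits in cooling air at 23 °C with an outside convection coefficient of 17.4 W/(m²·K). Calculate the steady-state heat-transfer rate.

Spherical conduction: R = (1/r_in − 1/r_out)/(4πk) per layer; series-sum.
R_copper shell = (1/0.165 − 1/0.171)/(4π×381) = 4.442×10^-5 K/W
R_vermiculite fill = (1/0.171 − 1/0.226)/(4π×0.0783) = 1.446 K/W
R_outer film = 1/(h·4πr_o²) = 1/(17.4×4π×0.226²) = 0.08954 K/W
R_total = 1.536 K/W
Q = ΔT/R_total = 164/1.536

Q ≈ 107 W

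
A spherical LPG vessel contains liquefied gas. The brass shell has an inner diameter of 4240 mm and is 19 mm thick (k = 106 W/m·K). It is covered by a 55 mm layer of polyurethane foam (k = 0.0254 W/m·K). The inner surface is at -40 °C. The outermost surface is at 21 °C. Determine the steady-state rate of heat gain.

Q ≈ 1660 W

For a spherical shell R = (1/r₁ − 1/r₂)/(4πk); film R = 1/(h·4πr²). In series:
R_brass shell = (1/2.12 − 1/2.139)/(4π×106) = 3.146×10^-6 K/W
R_polyurethane foam = (1/2.139 − 1/2.194)/(4π×0.0254) = 0.03672 K/W
R_total = 0.03672 K/W
Q = ΔT/R_total = 61/0.03672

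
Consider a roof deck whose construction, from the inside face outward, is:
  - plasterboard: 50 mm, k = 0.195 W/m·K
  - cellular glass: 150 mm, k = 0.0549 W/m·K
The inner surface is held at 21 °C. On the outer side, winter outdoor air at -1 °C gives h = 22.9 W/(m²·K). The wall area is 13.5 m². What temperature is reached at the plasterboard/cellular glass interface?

Model the wall as resistances in series:
R_plasterboard = L/(kA) = 0.05/(0.195×13.5) = 0.01899 K/W
R_cellular glass = L/(kA) = 0.15/(0.0549×13.5) = 0.2024 K/W
R_outer film = 1/(h_o·A) = 1/(22.9×13.5) = 0.003235 K/W
R_total = 0.2246 K/W;  Q = ΔT/R_total = 22/0.2246 = 97.94 W
T_interface = T_inner − Q·ΣR(inner→interface) = 21 − 97.9×0.01899

T ≈ 19.1 °C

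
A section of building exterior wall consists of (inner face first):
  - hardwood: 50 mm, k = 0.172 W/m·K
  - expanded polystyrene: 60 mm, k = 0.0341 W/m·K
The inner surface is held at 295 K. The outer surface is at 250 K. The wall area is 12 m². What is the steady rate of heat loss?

Q ≈ 263 W

Using the resistance-network approach (series):
R_hardwood = L/(kA) = 0.05/(0.172×12) = 0.02422 K/W
R_expanded polystyrene = L/(kA) = 0.06/(0.0341×12) = 0.1466 K/W
R_total = 0.1709 K/W
Q = ΔT / R_total = 45 / 0.1709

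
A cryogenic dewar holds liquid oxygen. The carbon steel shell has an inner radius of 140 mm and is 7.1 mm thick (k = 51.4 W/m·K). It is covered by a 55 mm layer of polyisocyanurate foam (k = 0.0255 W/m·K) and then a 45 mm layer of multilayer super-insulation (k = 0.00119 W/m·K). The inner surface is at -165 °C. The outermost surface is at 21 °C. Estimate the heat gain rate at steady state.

For a spherical shell R = (1/r₁ − 1/r₂)/(4πk); film R = 1/(h·4πr²). In series:
R_carbon steel shell = (1/0.14 − 1/0.1471)/(4π×51.4) = 5.338×10^-4 K/W
R_polyisocyanurate foam = (1/0.1471 − 1/0.2021)/(4π×0.0255) = 5.773 K/W
R_multilayer super-insulation = (1/0.2021 − 1/0.2471)/(4π×0.00119) = 60.26 K/W
R_total = 66.03 K/W
Q = ΔT/R_total = 186/66.03

Q ≈ 2.82 W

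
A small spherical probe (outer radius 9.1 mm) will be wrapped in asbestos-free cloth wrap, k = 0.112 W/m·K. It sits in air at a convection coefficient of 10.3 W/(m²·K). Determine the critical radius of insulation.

r_cr ≈ 21.7 mm

For a sphere r_cr = 2k/h = 2×0.112/10.3
r_cr = 21.7 mm; since the bare radius (9.1 mm) is below r_cr, adding a thin layer of insulation will *increase* heat loss.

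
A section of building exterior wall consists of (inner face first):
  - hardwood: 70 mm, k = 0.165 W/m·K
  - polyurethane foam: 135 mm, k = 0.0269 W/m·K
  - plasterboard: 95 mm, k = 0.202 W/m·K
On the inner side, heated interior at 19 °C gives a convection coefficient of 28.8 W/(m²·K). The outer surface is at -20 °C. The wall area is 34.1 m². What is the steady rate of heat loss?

Q ≈ 224 W

Thermal resistances in series:
R_inner film = 1/(h_i·A) = 1/(28.8×34.1) = 0.001018 K/W
R_hardwood = L/(kA) = 0.07/(0.165×34.1) = 0.01244 K/W
R_polyurethane foam = L/(kA) = 0.135/(0.0269×34.1) = 0.1472 K/W
R_plasterboard = L/(kA) = 0.095/(0.202×34.1) = 0.01379 K/W
R_total = 0.1744 K/W
Q = ΔT / R_total = 39 / 0.1744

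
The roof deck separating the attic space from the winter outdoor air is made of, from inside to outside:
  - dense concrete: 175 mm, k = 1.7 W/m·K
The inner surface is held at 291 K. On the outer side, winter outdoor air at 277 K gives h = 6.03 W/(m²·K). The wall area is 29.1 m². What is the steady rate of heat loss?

Model the wall as resistances in series:
R_dense concrete = L/(kA) = 0.175/(1.7×29.1) = 0.003537 K/W
R_outer film = 1/(h_o·A) = 1/(6.03×29.1) = 0.005699 K/W
R_total = 0.009236 K/W
Q = ΔT / R_total = 14 / 0.009236

Q ≈ 1520 W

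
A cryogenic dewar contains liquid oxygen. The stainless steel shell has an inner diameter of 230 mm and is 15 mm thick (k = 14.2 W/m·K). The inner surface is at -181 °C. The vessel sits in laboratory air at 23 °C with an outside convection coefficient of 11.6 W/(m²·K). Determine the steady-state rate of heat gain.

Radial (spherical) resistances in series:
R_stainless steel shell = (1/0.115 − 1/0.13)/(4π×14.2) = 0.005623 K/W
R_outer film = 1/(h·4πr_o²) = 1/(11.6×4π×0.13²) = 0.4059 K/W
R_total = 0.4115 K/W
Q = ΔT/R_total = 204/0.4115

Q ≈ 496 W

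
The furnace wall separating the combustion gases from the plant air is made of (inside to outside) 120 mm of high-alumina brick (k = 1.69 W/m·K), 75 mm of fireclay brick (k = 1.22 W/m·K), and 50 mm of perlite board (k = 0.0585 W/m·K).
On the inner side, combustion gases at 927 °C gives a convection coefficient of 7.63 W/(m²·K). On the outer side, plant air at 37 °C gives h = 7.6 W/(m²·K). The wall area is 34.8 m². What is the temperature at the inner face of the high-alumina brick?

Thermal resistances in series:
R_inner film = 1/(h_i·A) = 1/(7.63×34.8) = 0.003766 K/W
R_high-alumina brick = L/(kA) = 0.12/(1.69×34.8) = 0.00204 K/W
R_fireclay brick = L/(kA) = 0.075/(1.22×34.8) = 0.001767 K/W
R_perlite board = L/(kA) = 0.05/(0.0585×34.8) = 0.02456 K/W
R_outer film = 1/(h_o·A) = 1/(7.6×34.8) = 0.003781 K/W
R_total = 0.03591 K/W;  Q = ΔT/R_total = 890/0.03591 = 24780 W
T_interface = T_inner − Q·ΣR(inner→interface) = 927 − 24800×0.003766

T ≈ 834 °C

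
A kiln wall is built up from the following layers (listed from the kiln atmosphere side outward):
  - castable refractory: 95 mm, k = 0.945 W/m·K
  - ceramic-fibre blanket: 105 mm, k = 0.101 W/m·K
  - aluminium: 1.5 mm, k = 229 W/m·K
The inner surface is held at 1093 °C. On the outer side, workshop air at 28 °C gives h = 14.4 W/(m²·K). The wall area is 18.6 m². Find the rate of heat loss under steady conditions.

Series thermal resistances:
R_castable refractory = L/(kA) = 0.095/(0.945×18.6) = 0.005405 K/W
R_ceramic-fibre blanket = L/(kA) = 0.105/(0.101×18.6) = 0.05589 K/W
R_aluminium = L/(kA) = 0.0015/(229×18.6) = 3.522×10^-7 K/W
R_outer film = 1/(h_o·A) = 1/(14.4×18.6) = 0.003734 K/W
R_total = 0.06503 K/W
Q = ΔT / R_total = 1065 / 0.06503

Q ≈ 16400 W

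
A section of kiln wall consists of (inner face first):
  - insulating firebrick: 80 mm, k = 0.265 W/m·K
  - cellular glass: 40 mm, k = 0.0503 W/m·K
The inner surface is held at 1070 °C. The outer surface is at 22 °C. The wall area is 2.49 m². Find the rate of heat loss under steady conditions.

Thermal resistances in series:
R_insulating firebrick = L/(kA) = 0.08/(0.265×2.49) = 0.1212 K/W
R_cellular glass = L/(kA) = 0.04/(0.0503×2.49) = 0.3194 K/W
R_total = 0.4406 K/W
Q = ΔT / R_total = 1048 / 0.4406

Q ≈ 2380 W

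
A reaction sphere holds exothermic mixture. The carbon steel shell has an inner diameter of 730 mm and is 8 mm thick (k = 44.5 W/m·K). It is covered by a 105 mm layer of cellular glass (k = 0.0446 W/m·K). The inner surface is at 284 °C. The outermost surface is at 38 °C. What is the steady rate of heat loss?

Q ≈ 234 W

Radial (spherical) resistances in series:
R_carbon steel shell = (1/0.365 − 1/0.373)/(4π×44.5) = 1.051×10^-4 K/W
R_cellular glass = (1/0.373 − 1/0.478)/(4π×0.0446) = 1.051 K/W
R_total = 1.051 K/W
Q = ΔT/R_total = 246/1.051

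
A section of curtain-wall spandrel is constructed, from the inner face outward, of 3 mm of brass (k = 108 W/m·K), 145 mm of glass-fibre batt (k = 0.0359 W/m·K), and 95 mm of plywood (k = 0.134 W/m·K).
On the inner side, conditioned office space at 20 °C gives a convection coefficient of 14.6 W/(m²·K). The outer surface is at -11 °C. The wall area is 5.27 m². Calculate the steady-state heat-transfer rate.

Series thermal resistances:
R_inner film = 1/(h_i·A) = 1/(14.6×5.27) = 0.013 K/W
R_brass = L/(kA) = 0.003/(108×5.27) = 5.271×10^-6 K/W
R_glass-fibre batt = L/(kA) = 0.145/(0.0359×5.27) = 0.7664 K/W
R_plywood = L/(kA) = 0.095/(0.134×5.27) = 0.1345 K/W
R_total = 0.9139 K/W
Q = ΔT / R_total = 31 / 0.9139

Q ≈ 33.9 W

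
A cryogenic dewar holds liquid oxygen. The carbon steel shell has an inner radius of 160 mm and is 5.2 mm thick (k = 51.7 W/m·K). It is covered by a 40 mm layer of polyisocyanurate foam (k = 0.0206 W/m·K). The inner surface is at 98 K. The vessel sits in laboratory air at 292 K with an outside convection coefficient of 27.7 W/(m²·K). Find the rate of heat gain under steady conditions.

Radial (spherical) resistances in series:
R_carbon steel shell = (1/0.16 − 1/0.1652)/(4π×51.7) = 3.028×10^-4 K/W
R_polyisocyanurate foam = (1/0.1652 − 1/0.2052)/(4π×0.0206) = 4.558 K/W
R_outer film = 1/(h·4πr_o²) = 1/(27.7×4π×0.2052²) = 0.06823 K/W
R_total = 4.627 K/W
Q = ΔT/R_total = 194/4.627

Q ≈ 41.9 W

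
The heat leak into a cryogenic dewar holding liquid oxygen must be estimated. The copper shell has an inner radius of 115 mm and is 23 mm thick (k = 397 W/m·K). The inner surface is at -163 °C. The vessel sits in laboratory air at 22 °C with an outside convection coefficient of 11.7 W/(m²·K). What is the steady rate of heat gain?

Each spherical layer contributes R = (1/r_i − 1/r_o)/(4πk):
R_copper shell = (1/0.115 − 1/0.138)/(4π×397) = 2.905×10^-4 K/W
R_outer film = 1/(h·4πr_o²) = 1/(11.7×4π×0.138²) = 0.3571 K/W
R_total = 0.3574 K/W
Q = ΔT/R_total = 185/0.3574

Q ≈ 518 W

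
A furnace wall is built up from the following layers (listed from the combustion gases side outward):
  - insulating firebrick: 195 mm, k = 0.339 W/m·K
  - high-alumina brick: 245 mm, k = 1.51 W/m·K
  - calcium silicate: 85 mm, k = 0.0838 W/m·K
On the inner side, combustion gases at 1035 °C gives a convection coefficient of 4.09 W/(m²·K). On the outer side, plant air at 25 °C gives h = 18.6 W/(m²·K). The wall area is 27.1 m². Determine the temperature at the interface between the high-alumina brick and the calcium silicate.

Using the resistance-network approach (series):
R_inner film = 1/(h_i·A) = 1/(4.09×27.1) = 0.009022 K/W
R_insulating firebrick = L/(kA) = 0.195/(0.339×27.1) = 0.02123 K/W
R_high-alumina brick = L/(kA) = 0.245/(1.51×27.1) = 0.005987 K/W
R_calcium silicate = L/(kA) = 0.085/(0.0838×27.1) = 0.03743 K/W
R_outer film = 1/(h_o·A) = 1/(18.6×27.1) = 0.001984 K/W
R_total = 0.07565 K/W;  Q = ΔT/R_total = 1010/0.07565 = 13350 W
T_interface = T_inner − Q·ΣR(inner→interface) = 1035 − 13400×0.03624

T ≈ 551 °C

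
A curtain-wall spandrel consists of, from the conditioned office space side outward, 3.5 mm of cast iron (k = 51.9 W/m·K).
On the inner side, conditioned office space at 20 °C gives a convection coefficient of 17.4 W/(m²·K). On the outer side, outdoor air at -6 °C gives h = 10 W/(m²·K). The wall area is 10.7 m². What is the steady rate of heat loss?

Treating each layer as a thermal resistance in series:
R_inner film = 1/(h_i·A) = 1/(17.4×10.7) = 0.005371 K/W
R_cast iron = L/(kA) = 0.0035/(51.9×10.7) = 6.303×10^-6 K/W
R_outer film = 1/(h_o·A) = 1/(10×10.7) = 0.009346 K/W
R_total = 0.01472 K/W
Q = ΔT / R_total = 26 / 0.01472

Q ≈ 1770 W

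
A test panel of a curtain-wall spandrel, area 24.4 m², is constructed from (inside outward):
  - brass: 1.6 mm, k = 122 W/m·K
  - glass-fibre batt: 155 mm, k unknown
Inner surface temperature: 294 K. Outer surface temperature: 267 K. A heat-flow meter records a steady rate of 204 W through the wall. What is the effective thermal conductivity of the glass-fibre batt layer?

Treating each layer as a thermal resistance in series:
R_brass = L/(kA) = 0.0016/(122×24.4) = 5.375×10^-7 K/W
Sum of known resistances R_other = 5.375×10^-7 K/W
Total R = ΔT/Q = 27/204 = 0.1324 K/W
R_glass-fibre batt = R_total − R_other = 0.1324 K/W
k = L/(R·A) = 0.155/(0.1324×24.4)

k ≈ 0.048 W/(m·K)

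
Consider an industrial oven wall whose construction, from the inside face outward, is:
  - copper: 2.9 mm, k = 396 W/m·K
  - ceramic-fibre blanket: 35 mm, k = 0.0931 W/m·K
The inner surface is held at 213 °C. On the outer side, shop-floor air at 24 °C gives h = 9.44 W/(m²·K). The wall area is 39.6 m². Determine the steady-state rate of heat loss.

Q ≈ 15500 W

Thermal resistances in series:
R_copper = L/(kA) = 0.0029/(396×39.6) = 1.849×10^-7 K/W
R_ceramic-fibre blanket = L/(kA) = 0.035/(0.0931×39.6) = 0.009493 K/W
R_outer film = 1/(h_o·A) = 1/(9.44×39.6) = 0.002675 K/W
R_total = 0.01217 K/W
Q = ΔT / R_total = 189 / 0.01217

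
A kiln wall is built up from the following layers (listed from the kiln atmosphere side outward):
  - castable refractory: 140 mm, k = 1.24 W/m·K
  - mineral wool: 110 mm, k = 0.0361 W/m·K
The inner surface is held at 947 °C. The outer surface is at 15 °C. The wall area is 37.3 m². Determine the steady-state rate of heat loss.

Q ≈ 11000 W

Model the wall as resistances in series:
R_castable refractory = L/(kA) = 0.14/(1.24×37.3) = 0.003027 K/W
R_mineral wool = L/(kA) = 0.11/(0.0361×37.3) = 0.08169 K/W
R_total = 0.08472 K/W
Q = ΔT / R_total = 932 / 0.08472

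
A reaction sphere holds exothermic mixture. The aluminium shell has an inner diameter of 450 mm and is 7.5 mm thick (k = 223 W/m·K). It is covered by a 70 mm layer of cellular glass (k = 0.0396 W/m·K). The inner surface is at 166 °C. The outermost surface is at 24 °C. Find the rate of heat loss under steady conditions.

Q ≈ 71 W

Spherical conduction: R = (1/r_in − 1/r_out)/(4πk) per layer; series-sum.
R_aluminium shell = (1/0.225 − 1/0.2325)/(4π×223) = 5.116×10^-5 K/W
R_cellular glass = (1/0.2325 − 1/0.3025)/(4π×0.0396) = 2 K/W
R_total = 2 K/W
Q = ΔT/R_total = 142/2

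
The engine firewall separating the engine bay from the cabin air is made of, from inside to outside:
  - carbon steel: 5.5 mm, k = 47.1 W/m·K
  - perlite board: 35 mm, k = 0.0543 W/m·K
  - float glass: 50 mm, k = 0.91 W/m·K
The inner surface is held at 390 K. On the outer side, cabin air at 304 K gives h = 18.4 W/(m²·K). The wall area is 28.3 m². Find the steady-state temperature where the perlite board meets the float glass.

T ≈ 316 K

Treating each layer as a thermal resistance in series:
R_carbon steel = L/(kA) = 0.0055/(47.1×28.3) = 4.126×10^-6 K/W
R_perlite board = L/(kA) = 0.035/(0.0543×28.3) = 0.02278 K/W
R_float glass = L/(kA) = 0.05/(0.91×28.3) = 0.001942 K/W
R_outer film = 1/(h_o·A) = 1/(18.4×28.3) = 0.00192 K/W
R_total = 0.02664 K/W;  Q = ΔT/R_total = 86/0.02664 = 3228 W
T_interface = T_inner − Q·ΣR(inner→interface) = 390 − 3230×0.02278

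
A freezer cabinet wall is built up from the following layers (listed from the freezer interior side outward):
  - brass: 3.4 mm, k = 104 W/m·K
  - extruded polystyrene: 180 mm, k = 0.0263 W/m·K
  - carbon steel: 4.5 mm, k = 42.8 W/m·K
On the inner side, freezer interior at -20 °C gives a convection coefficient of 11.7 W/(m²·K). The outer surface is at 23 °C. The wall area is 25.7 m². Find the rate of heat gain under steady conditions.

Q ≈ 159 W

Series thermal resistances:
R_inner film = 1/(h_i·A) = 1/(11.7×25.7) = 0.003326 K/W
R_brass = L/(kA) = 0.0034/(104×25.7) = 1.272×10^-6 K/W
R_extruded polystyrene = L/(kA) = 0.18/(0.0263×25.7) = 0.2663 K/W
R_carbon steel = L/(kA) = 0.0045/(42.8×25.7) = 4.091×10^-6 K/W
R_total = 0.2696 K/W
Q = ΔT / R_total = 43 / 0.2696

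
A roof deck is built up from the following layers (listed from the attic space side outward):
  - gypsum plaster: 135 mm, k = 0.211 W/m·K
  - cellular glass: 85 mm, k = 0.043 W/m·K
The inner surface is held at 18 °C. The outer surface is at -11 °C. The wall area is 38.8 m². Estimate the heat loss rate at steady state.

Series thermal resistances:
R_gypsum plaster = L/(kA) = 0.135/(0.211×38.8) = 0.01649 K/W
R_cellular glass = L/(kA) = 0.085/(0.043×38.8) = 0.05095 K/W
R_total = 0.06744 K/W
Q = ΔT / R_total = 29 / 0.06744

Q ≈ 430 W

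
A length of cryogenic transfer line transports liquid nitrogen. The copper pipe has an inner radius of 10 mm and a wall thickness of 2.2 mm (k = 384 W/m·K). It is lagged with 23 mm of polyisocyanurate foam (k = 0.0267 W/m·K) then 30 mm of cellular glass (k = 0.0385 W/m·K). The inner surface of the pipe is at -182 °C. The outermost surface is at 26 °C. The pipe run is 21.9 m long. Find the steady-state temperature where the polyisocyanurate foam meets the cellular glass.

Treating each annulus and film as a series resistance:
R_copper pipe wall = ln(12.2/10)/(2π×384×21.9) = 3.763×10^-6 K/W
R_polyisocyanurate foam = ln(35.2/12.2)/(2π×0.0267×21.9) = 0.2884 K/W
R_cellular glass = ln(65.2/35.2)/(2π×0.0385×21.9) = 0.1164 K/W
R_total = 0.4048 K/W
Q = ΔT/R_total = 208/0.4048
Q = 514 W
T_interface = T_inner + Q·ΣR(inner→interface) = -182 + 514×0.2884

T ≈ -33.8 °C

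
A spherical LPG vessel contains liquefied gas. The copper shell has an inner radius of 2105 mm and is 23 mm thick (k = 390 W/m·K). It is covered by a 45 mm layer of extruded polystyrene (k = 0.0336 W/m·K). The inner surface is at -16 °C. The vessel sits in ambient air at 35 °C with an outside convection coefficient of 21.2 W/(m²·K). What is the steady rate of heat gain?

Spherical conduction: R = (1/r_in − 1/r_out)/(4πk) per layer; series-sum.
R_copper shell = (1/2.105 − 1/2.128)/(4π×390) = 1.048×10^-6 K/W
R_extruded polystyrene = (1/2.128 − 1/2.173)/(4π×0.0336) = 0.02305 K/W
R_outer film = 1/(h·4πr_o²) = 1/(21.2×4π×2.173²) = 7.949×10^-4 K/W
R_total = 0.02384 K/W
Q = ΔT/R_total = 51/0.02384

Q ≈ 2140 W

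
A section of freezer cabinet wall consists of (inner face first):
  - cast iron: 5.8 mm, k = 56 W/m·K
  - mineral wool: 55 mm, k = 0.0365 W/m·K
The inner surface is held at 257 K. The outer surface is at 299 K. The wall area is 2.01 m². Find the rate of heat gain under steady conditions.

Q ≈ 56 W

Series thermal resistances:
R_cast iron = L/(kA) = 0.0058/(56×2.01) = 5.153×10^-5 K/W
R_mineral wool = L/(kA) = 0.055/(0.0365×2.01) = 0.7497 K/W
R_total = 0.7497 K/W
Q = ΔT / R_total = 42 / 0.7497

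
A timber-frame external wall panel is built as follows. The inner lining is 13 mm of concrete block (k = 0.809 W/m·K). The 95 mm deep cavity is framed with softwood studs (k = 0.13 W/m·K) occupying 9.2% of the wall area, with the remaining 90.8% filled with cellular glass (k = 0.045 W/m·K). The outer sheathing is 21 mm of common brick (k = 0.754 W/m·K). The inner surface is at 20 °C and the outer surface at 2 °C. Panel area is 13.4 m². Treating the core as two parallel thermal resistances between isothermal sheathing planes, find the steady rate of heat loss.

Q ≈ 131 W

Sheathing layers in series; stud and cavity paths in parallel between them.
R_inner = 0.013/(0.809×13.4) = 0.001199 K/W
R_stud  = 0.095/(0.13×0.092×13.4) = 0.5928 K/W
R_cav   = 0.095/(0.045×0.908×13.4) = 0.1735 K/W
1/R_core = 1/R_stud + 1/R_cav → R_core = 0.1342 K/W
R_outer = 0.021/(0.754×13.4) = 0.002078 K/W
R_total = 0.1375 K/W
Q = ΔT/R_total = 18/0.1375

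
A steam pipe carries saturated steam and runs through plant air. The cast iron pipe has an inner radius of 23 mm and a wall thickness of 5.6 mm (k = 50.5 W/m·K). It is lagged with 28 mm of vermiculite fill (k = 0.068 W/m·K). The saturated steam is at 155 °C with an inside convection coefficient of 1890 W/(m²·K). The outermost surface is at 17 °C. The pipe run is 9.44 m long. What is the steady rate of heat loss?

Q ≈ 813 W

Treating each annulus and film as a series resistance:
R_inner film = 1/(h_i·2πr₁L) = 1/(1890×2π×0.023×9.44) = 3.878×10^-4 K/W
R_cast iron pipe wall = ln(28.6/23)/(2π×50.5×9.44) = 7.275×10^-5 K/W
R_vermiculite fill = ln(56.6/28.6)/(2π×0.068×9.44) = 0.1692 K/W
R_total = 0.1697 K/W
Q = ΔT/R_total = 138/0.1697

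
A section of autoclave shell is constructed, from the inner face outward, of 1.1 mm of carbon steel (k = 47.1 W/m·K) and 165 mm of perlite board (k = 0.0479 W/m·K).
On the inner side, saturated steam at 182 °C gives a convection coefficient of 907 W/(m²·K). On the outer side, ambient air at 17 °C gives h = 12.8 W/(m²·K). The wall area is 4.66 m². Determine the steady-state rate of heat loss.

Model the wall as resistances in series:
R_inner film = 1/(h_i·A) = 1/(907×4.66) = 2.366×10^-4 K/W
R_carbon steel = L/(kA) = 0.0011/(47.1×4.66) = 5.012×10^-6 K/W
R_perlite board = L/(kA) = 0.165/(0.0479×4.66) = 0.7392 K/W
R_outer film = 1/(h_o·A) = 1/(12.8×4.66) = 0.01677 K/W
R_total = 0.7562 K/W
Q = ΔT / R_total = 165 / 0.7562

Q ≈ 218 W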